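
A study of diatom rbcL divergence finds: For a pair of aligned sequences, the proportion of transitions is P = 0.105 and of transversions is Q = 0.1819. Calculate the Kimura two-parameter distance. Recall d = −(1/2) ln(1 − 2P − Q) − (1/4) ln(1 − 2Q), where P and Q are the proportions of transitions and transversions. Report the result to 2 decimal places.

0.36

Under the Kimura two-parameter model, d = −½ ln(1 − 2P − Q) − ¼ ln(1 − 2Q).
1 − 2P − Q = 0.6081, giving −½ ln(0.6081) = 0.248708.
1 − 2Q = 0.6362, giving −¼ ln(0.6362) = 0.113061.
d = 0.248708 + 0.113061 = 0.361769.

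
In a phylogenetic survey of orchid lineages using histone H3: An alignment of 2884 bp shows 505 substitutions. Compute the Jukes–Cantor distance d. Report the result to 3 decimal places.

p = 505/2884 ≈ 0.175104.
d = −(3/4) ln(1 − 4p/3) = −0.75 ln(1 − 0.233472) = −0.75 ln(0.766528)
  = −0.75 × (-0.265884) = 0.199413 substitutions/site.

0.199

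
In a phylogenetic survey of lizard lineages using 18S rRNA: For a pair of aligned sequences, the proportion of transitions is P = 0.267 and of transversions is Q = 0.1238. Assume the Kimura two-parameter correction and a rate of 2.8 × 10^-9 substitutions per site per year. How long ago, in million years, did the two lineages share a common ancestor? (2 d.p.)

108.45

Under the Kimura two-parameter model, d = −½ ln(1 − 2P − Q) − ¼ ln(1 − 2Q).
1 − 2P − Q = 0.3422, giving −½ ln(0.3422) = 0.536180.
1 − 2Q = 0.7524, giving −¼ ln(0.7524) = 0.071122.
d = 0.536180 + 0.071122 = 0.607302.
Under a molecular clock d = 2μt, so t = d/(2μ) = 0.607302 / (2 × 2.8 × 10^-9) = 108.45 million years.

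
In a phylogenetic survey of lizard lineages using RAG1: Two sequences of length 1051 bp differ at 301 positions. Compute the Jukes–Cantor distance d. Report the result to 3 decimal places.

p = 301/1051 ≈ 0.286394.
d = −(3/4) ln(1 − 4p/3) = −0.75 ln(1 − 0.381859) = −0.75 ln(0.618141)
  = −0.75 × (-0.481039) = 0.360779 substitutions/site.

0.361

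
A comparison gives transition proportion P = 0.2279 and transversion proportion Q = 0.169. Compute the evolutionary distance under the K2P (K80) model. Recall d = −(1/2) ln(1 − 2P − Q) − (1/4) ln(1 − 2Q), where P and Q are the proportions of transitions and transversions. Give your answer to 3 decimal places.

Under the Kimura two-parameter model, d = −½ ln(1 − 2P − Q) − ¼ ln(1 − 2Q).
1 − 2P − Q = 0.3752, giving −½ ln(0.3752) = 0.490148.
1 − 2Q = 0.662, giving −¼ ln(0.662) = 0.103122.
d = 0.490148 + 0.103122 = 0.593270.

0.593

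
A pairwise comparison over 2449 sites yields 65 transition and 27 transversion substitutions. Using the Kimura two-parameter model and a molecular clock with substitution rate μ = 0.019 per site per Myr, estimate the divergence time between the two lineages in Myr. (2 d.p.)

P = 65/2449 ≈ 0.026541 and Q = 27/2449 ≈ 0.011025.
Under the Kimura two-parameter model, d = −½ ln(1 − 2P − Q) − ¼ ln(1 − 2Q).
1 − 2P − Q = 0.935893, giving −½ ln(0.935893) = 0.033127.
1 − 2Q = 0.97795, giving −¼ ln(0.97795) = 0.005574.
d = 0.033127 + 0.005574 = 0.038701.
Under a molecular clock d = 2μt, so t = d/(2μ) = 0.038701 / (2 × 0.019) = 1.02 Myr.

1.02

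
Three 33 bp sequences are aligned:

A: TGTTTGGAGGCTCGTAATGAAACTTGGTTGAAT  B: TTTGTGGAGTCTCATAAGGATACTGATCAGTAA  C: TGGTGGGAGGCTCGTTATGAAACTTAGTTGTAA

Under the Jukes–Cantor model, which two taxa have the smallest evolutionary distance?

A and C

A–B: 13/33 differ, p = 0.394, d = 0.559.
A–C: 6/33 differ, p = 0.182, d = 0.208.
B–C: 13/33 differ, p = 0.394, d = 0.559.
The smallest distance is between A and C.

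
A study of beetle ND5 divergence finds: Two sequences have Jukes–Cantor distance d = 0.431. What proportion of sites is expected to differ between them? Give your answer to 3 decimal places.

0.328

p = (3/4)(1 − e^(−4d/3)) = 0.75 × (1 − e^(-0.574667)) = 0.75 × (1 − 0.562892) = 0.327831.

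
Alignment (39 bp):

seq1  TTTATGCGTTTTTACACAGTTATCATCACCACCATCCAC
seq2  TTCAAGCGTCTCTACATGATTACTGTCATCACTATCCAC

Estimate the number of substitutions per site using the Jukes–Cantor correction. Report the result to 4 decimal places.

The sequences differ at 12 of 39 sites, so p = 12/39 ≈ 0.307692.
d = −(3/4) ln(1 − 4p/3) = −0.75 ln(1 − 0.410256) = −0.75 ln(0.589744)
  = −0.75 × (-0.528067) = 0.396050 substitutions/site.

0.3961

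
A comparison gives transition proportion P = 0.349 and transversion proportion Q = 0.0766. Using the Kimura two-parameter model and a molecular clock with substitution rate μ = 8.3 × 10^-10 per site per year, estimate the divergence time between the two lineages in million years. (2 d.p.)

473.80

Under the Kimura two-parameter model, d = −½ ln(1 − 2P − Q) − ¼ ln(1 − 2Q).
1 − 2P − Q = 0.2254, giving −½ ln(0.2254) = 0.744939.
1 − 2Q = 0.8468, giving −¼ ln(0.8468) = 0.041573.
d = 0.744939 + 0.041573 = 0.786512.
Under a molecular clock d = 2μt, so t = d/(2μ) = 0.786512 / (2 × 8.3 × 10^-10) = 473.80 million years.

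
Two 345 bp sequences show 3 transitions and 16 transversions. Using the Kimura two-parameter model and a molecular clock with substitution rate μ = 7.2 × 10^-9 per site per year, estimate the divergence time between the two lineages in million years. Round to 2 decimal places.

P = 3/345 ≈ 0.008696 and Q = 16/345 ≈ 0.046377.
Under the Kimura two-parameter model, d = −½ ln(1 − 2P − Q) − ¼ ln(1 − 2Q).
1 − 2P − Q = 0.936231, giving −½ ln(0.936231) = 0.032947.
1 − 2Q = 0.907246, giving −¼ ln(0.907246) = 0.024335.
d = 0.032947 + 0.024335 = 0.057282.
Under a molecular clock d = 2μt, so t = d/(2μ) = 0.057282 / (2 × 7.2 × 10^-9) = 3.98 million years.

3.98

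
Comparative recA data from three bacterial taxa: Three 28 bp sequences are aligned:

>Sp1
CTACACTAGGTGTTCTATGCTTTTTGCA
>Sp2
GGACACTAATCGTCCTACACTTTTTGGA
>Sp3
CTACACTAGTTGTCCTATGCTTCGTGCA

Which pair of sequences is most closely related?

Sp1 and Sp3

Sp1–Sp2: 9/28 differ, p = 0.321, d = 0.420.
Sp1–Sp3: 4/28 differ, p = 0.143, d = 0.158.
Sp2–Sp3: 9/28 differ, p = 0.321, d = 0.420.
The smallest distance is between Sp1 and Sp3.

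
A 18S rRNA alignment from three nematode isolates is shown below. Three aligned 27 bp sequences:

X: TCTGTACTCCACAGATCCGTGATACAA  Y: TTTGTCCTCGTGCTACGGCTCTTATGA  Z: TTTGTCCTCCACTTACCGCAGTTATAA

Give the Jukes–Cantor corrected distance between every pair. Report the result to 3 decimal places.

d(X,Y) = 1.012, d(X,Z) = 0.511, d(Y,Z) = 0.377

X–Y: 15/27 sites differ → p ≈ 0.555556, d = −0.75 ln(1 − 0.740741) = 1.012446 ≈ 1.012.
X–Z: 10/27 sites differ → p ≈ 0.37037, d = −0.75 ln(1 − 0.493827) = 0.510658 ≈ 0.511.
Y–Z: 8/27 sites differ → p ≈ 0.296296, d = −0.75 ln(1 − 0.395061) = 0.376971 ≈ 0.377.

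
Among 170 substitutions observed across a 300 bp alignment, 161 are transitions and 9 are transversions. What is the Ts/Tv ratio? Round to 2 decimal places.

17.89

R = 161/9 = 17.888888… ≈ 17.89 (to 2 d.p.).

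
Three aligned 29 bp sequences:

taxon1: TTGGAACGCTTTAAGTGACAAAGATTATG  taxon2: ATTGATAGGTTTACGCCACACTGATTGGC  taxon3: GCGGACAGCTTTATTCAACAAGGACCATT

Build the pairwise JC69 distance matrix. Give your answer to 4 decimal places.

taxon1–taxon2: 13/29 sites differ → p ≈ 0.448276, d = −0.75 ln(1 − 0.597701) = 0.682920 ≈ 0.6829.
taxon1–taxon3: 12/29 sites differ → p ≈ 0.413793, d = −0.75 ln(1 − 0.551724) = 0.601760 ≈ 0.6018.
taxon2–taxon3: 15/29 sites differ → p ≈ 0.517241, d = −0.75 ln(1 − 0.689655) = 0.877553 ≈ 0.8776.

d(taxon1,taxon2) = 0.6829, d(taxon1,taxon3) = 0.6018, d(taxon2,taxon3) = 0.8776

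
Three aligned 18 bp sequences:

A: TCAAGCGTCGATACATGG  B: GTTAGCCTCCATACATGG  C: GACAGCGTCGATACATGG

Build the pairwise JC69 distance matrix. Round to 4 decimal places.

d(A,B) = 0.3470, d(A,C) = 0.1885, d(B,C) = 0.2635

A–B: 5/18 sites differ → p ≈ 0.277778, d = −0.75 ln(1 − 0.370371) = 0.346968 ≈ 0.3470.
A–C: 3/18 sites differ → p ≈ 0.166667, d = −0.75 ln(1 − 0.222223) = 0.188487 ≈ 0.1885.
B–C: 4/18 sites differ → p ≈ 0.222222, d = −0.75 ln(1 − 0.296296) = 0.263548 ≈ 0.2635.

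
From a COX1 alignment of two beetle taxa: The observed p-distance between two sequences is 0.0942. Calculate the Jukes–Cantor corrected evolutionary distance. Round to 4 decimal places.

d = −(3/4) ln(1 − 4p/3) = −0.75 ln(1 − 0.1256) = −0.75 ln(0.8744)
  = −0.75 × (-0.134217) = 0.100663 substitutions/site.

0.1007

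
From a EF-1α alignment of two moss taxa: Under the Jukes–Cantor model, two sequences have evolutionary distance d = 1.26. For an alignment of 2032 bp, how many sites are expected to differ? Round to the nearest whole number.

Invert JC69: p = (3/4)(1 − e^(−4d/3)) = 0.75 × (1 − e^(-1.68)) = 0.75 × (1 − 0.186374) = 0.610220.
Expected differing sites = pL ≈ 0.610220 × 2032 = 1239.96704 ≈ 1240.

1240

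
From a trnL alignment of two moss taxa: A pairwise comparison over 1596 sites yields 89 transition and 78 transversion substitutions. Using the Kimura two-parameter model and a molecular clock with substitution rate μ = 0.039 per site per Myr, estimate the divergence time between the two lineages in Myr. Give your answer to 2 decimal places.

1.45

P = 89/1596 ≈ 0.055764 and Q = 78/1596 ≈ 0.048872.
Under the Kimura two-parameter model, d = −½ ln(1 − 2P − Q) − ¼ ln(1 − 2Q).
1 − 2P − Q = 0.8396, giving −½ ln(0.8396) = 0.087415.
1 − 2Q = 0.902256, giving −¼ ln(0.902256) = 0.025714.
d = 0.087415 + 0.025714 = 0.113129.
Under a molecular clock d = 2μt, so t = d/(2μ) = 0.113129 / (2 × 0.039) = 1.45 Myr.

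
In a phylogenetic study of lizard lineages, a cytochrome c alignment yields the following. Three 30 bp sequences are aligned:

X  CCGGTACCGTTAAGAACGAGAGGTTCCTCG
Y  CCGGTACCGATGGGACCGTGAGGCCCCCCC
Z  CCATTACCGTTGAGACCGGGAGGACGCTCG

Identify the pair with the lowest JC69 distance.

X–Y: 9/30 differ, p = 0.300, d = 0.383.
X–Z: 8/30 differ, p = 0.267, d = 0.330.
Y–Z: 9/30 differ, p = 0.300, d = 0.383.
The smallest distance is between X and Z.

X and Z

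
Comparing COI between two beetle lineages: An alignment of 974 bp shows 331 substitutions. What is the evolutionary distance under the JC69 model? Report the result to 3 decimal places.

0.453

p = 331/974 ≈ 0.339836.
d = −(3/4) ln(1 − 4p/3) = −0.75 ln(1 − 0.453115) = −0.75 ln(0.546885)
  = −0.75 × (-0.603517) = 0.452638 substitutions/site.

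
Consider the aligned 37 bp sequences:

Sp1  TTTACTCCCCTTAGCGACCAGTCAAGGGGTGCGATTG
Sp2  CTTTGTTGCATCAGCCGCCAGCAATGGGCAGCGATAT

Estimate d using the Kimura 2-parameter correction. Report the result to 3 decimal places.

0.645

Of 37 sites, 5 differences are transitions and 11 are transversions, so P = 5/37 ≈ 0.135135 and Q = 11/37 ≈ 0.297297.
Under the Kimura two-parameter model, d = −½ ln(1 − 2P − Q) − ¼ ln(1 − 2Q).
1 − 2P − Q = 0.432433, giving −½ ln(0.432433) = 0.419164.
1 − 2Q = 0.405406, giving −¼ ln(0.405406) = 0.225717.
d = 0.419164 + 0.225717 = 0.644881.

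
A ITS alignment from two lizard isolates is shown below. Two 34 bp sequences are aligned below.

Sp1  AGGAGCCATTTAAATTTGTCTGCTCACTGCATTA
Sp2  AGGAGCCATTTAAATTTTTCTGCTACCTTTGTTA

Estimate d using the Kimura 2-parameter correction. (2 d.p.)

Of 34 sites, 2 differences are transitions and 4 are transversions, so P = 2/34 ≈ 0.058824 and Q = 4/34 ≈ 0.117647.
Under the Kimura two-parameter model, d = −½ ln(1 − 2P − Q) − ¼ ln(1 − 2Q).
1 − 2P − Q = 0.764705, giving −½ ln(0.764705) = 0.134133.
1 − 2Q = 0.764706, giving −¼ ln(0.764706) = 0.067066.
d = 0.134133 + 0.067066 = 0.201199.

0.20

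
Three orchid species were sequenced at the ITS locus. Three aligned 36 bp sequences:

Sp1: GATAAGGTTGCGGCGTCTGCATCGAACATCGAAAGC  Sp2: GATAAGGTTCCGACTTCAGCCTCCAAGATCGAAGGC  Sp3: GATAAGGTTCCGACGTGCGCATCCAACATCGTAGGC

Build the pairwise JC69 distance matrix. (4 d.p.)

Sp1–Sp2: 8/36 sites differ → p ≈ 0.222222, d = −0.75 ln(1 − 0.296296) = 0.263548 ≈ 0.2635.
Sp1–Sp3: 7/36 sites differ → p ≈ 0.194444, d = −0.75 ln(1 − 0.259259) = 0.225078 ≈ 0.2251.
Sp2–Sp3: 6/36 sites differ → p ≈ 0.166667, d = −0.75 ln(1 − 0.222223) = 0.188487 ≈ 0.1885.

d(Sp1,Sp2) = 0.2635, d(Sp1,Sp3) = 0.2251, d(Sp2,Sp3) = 0.1885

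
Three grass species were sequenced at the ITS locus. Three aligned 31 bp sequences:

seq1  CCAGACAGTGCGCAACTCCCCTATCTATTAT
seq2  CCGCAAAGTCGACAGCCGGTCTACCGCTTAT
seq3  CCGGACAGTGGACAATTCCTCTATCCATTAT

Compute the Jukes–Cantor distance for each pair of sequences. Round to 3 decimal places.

seq1–seq2: 14/31 sites differ → p ≈ 0.451613, d = −0.75 ln(1 − 0.602151) = 0.691262 ≈ 0.691.
seq1–seq3: 6/31 sites differ → p ≈ 0.193548, d = −0.75 ln(1 − 0.258064) = 0.223869 ≈ 0.224.
seq2–seq3: 11/31 sites differ → p ≈ 0.354839, d = −0.75 ln(1 − 0.473119) = 0.480585 ≈ 0.481.

d(seq1,seq2) = 0.691, d(seq1,seq3) = 0.224, d(seq2,seq3) = 0.481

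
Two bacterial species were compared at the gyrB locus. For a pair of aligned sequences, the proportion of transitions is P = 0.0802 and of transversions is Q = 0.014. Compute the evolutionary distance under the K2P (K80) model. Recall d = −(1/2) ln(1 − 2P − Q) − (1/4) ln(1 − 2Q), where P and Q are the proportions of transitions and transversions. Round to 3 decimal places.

0.103

Under the Kimura two-parameter model, d = −½ ln(1 − 2P − Q) − ¼ ln(1 − 2Q).
1 − 2P − Q = 0.8256, giving −½ ln(0.8256) = 0.095822.
1 − 2Q = 0.972, giving −¼ ln(0.972) = 0.007100.
d = 0.095822 + 0.007100 = 0.102922.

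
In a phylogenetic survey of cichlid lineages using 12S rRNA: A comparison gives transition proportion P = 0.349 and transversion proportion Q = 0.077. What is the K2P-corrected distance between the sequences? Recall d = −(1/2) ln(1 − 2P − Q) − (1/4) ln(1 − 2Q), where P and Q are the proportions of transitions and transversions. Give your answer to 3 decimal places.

Under the Kimura two-parameter model, d = −½ ln(1 − 2P − Q) − ¼ ln(1 − 2Q).
1 − 2P − Q = 0.225, giving −½ ln(0.225) = 0.745827.
1 − 2Q = 0.846, giving −¼ ln(0.846) = 0.041809.
d = 0.745827 + 0.041809 = 0.787636.

0.788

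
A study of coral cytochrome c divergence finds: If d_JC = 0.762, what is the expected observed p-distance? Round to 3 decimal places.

p = (3/4)(1 − e^(−4d/3)) = 0.75 × (1 − e^(-1.016)) = 0.75 × (1 − 0.362040) = 0.478470.

0.478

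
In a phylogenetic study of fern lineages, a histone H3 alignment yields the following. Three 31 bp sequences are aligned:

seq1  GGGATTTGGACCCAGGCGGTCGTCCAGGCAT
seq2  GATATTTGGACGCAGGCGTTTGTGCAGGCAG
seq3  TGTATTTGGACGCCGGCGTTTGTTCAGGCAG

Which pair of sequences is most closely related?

seq2 and seq3

seq1–seq2: 7/31 differ, p = 0.226, d = 0.269.
seq1–seq3: 8/31 differ, p = 0.258, d = 0.316.
seq2–seq3: 4/31 differ, p = 0.129, d = 0.142.
The smallest distance is between seq2 and seq3.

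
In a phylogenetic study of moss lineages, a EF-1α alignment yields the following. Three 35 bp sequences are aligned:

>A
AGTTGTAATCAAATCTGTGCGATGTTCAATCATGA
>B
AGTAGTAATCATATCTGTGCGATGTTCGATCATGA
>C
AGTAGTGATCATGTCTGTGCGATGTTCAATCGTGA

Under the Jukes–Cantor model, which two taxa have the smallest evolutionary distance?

A and B

A–B: 3/35 differ, p = 0.086, d = 0.091.
A–C: 5/35 differ, p = 0.143, d = 0.158.
B–C: 4/35 differ, p = 0.114, d = 0.124.
The smallest distance is between A and B.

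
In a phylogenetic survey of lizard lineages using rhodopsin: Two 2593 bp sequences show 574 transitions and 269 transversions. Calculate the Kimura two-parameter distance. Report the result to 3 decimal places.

P = 574/2593 ≈ 0.221365 and Q = 269/2593 ≈ 0.103741.
Under the Kimura two-parameter model, d = −½ ln(1 − 2P − Q) − ¼ ln(1 − 2Q).
1 − 2P − Q = 0.453529, giving −½ ln(0.453529) = 0.395348.
1 − 2Q = 0.792518, giving −¼ ln(0.792518) = 0.058135.
d = 0.395348 + 0.058135 = 0.453483.

0.453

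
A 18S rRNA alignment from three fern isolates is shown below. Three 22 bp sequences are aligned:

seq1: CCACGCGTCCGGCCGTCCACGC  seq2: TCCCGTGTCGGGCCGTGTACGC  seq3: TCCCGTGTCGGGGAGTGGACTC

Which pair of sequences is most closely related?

seq2 and seq3

seq1–seq2: 6/22 differ, p = 0.273, d = 0.339.
seq1–seq3: 9/22 differ, p = 0.409, d = 0.591.
seq2–seq3: 4/22 differ, p = 0.182, d = 0.208.
The smallest distance is between seq2 and seq3.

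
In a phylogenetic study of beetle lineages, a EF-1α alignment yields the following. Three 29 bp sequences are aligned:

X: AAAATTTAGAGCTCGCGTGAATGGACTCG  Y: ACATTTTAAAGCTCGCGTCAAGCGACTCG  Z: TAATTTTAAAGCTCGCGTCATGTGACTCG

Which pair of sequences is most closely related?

X–Y: 6/29 differ, p = 0.207, d = 0.242.
X–Z: 7/29 differ, p = 0.241, d = 0.291.
Y–Z: 4/29 differ, p = 0.138, d = 0.152.
The smallest distance is between Y and Z.

Y and Z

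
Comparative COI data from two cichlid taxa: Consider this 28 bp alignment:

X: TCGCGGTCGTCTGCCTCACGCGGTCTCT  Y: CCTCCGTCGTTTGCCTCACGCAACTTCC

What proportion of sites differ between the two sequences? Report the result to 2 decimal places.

The sequences differ at 9 of 28 positions (sites 1, 3, 5, 11, 22, 23, 24, 25, 28).
p = 9/28 = 0.321428… ≈ 0.32 (to 2 d.p.).

0.32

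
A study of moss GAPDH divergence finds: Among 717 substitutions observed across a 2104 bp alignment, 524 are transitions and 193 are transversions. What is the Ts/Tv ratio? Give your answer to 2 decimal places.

2.72

R = 524/193 = 2.715025… ≈ 2.72 (to 2 d.p.).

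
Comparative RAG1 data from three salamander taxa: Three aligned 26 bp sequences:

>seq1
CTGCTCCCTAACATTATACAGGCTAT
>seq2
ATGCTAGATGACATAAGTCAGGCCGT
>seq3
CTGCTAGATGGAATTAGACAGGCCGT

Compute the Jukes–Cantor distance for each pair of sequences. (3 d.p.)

d(seq1,seq2) = 0.539, d(seq1,seq3) = 0.464, d(seq2,seq3) = 0.222

seq1–seq2: 10/26 sites differ → p ≈ 0.384615, d = −0.75 ln(1 − 0.51282) = 0.539341 ≈ 0.539.
seq1–seq3: 9/26 sites differ → p ≈ 0.346154, d = −0.75 ln(1 − 0.461539) = 0.464280 ≈ 0.464.
seq2–seq3: 5/26 sites differ → p ≈ 0.192308, d = −0.75 ln(1 − 0.256411) = 0.222200 ≈ 0.222.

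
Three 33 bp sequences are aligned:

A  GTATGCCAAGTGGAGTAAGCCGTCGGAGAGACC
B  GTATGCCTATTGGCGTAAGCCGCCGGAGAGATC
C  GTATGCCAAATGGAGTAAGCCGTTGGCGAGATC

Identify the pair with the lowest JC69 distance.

A and C

A–B: 5/33 differ, p = 0.152, d = 0.169.
A–C: 4/33 differ, p = 0.121, d = 0.132.
B–C: 6/33 differ, p = 0.182, d = 0.208.
The smallest distance is between A and C.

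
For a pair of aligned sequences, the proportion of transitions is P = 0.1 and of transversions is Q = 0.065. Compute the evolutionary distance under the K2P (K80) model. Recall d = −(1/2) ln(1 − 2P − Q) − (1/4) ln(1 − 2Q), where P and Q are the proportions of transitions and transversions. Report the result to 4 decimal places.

Under the Kimura two-parameter model, d = −½ ln(1 − 2P − Q) − ¼ ln(1 − 2Q).
1 − 2P − Q = 0.735, giving −½ ln(0.735) = 0.153942.
1 − 2Q = 0.87, giving −¼ ln(0.87) = 0.034816.
d = 0.153942 + 0.034816 = 0.188758.

0.1888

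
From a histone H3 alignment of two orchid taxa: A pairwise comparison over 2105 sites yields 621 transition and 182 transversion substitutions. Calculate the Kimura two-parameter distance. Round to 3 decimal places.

0.612

P = 621/2105 ≈ 0.295012 and Q = 182/2105 ≈ 0.086461.
Under the Kimura two-parameter model, d = −½ ln(1 − 2P − Q) − ¼ ln(1 − 2Q).
1 − 2P − Q = 0.323515, giving −½ ln(0.323515) = 0.564255.
1 − 2Q = 0.827078, giving −¼ ln(0.827078) = 0.047464.
d = 0.564255 + 0.047464 = 0.611719.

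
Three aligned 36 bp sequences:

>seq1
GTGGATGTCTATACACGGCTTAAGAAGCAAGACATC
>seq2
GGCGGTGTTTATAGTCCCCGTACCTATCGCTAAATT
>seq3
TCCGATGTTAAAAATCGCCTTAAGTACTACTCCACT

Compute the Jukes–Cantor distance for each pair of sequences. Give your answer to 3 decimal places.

seq1–seq2: 18/36 sites differ → p = 0.5, d = −0.75 ln(1 − 0.666667) = 0.823960 ≈ 0.824.
seq1–seq3: 17/36 sites differ → p ≈ 0.472222, d = −0.75 ln(1 − 0.629629) = 0.744938 ≈ 0.745.
seq2–seq3: 16/36 sites differ → p ≈ 0.444444, d = −0.75 ln(1 − 0.592592) = 0.673455 ≈ 0.673.

d(seq1,seq2) = 0.824, d(seq1,seq3) = 0.745, d(seq2,seq3) = 0.673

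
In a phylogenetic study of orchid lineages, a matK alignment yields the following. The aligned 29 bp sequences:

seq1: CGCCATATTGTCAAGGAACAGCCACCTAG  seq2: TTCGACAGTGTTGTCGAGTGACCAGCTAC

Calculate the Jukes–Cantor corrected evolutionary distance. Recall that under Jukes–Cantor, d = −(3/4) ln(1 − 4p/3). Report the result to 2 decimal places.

The sequences differ at 15 of 29 sites, so p = 15/29 ≈ 0.517241.
d = −(3/4) ln(1 − 4p/3) = −0.75 ln(1 − 0.689655) = −0.75 ln(0.310345)
  = −0.75 × (-1.170071) = 0.877553 substitutions/site.

0.88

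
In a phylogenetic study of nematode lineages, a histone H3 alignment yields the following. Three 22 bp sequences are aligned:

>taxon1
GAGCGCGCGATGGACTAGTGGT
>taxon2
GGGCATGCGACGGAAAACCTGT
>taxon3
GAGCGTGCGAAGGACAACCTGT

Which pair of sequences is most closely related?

taxon2 and taxon3

taxon1–taxon2: 9/22 differ, p = 0.409, d = 0.591.
taxon1–taxon3: 6/22 differ, p = 0.273, d = 0.339.
taxon2–taxon3: 4/22 differ, p = 0.182, d = 0.208.
The smallest distance is between taxon2 and taxon3.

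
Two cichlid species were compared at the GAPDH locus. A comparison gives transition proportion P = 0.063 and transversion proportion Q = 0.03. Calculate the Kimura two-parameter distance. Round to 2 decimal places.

0.10

Under the Kimura two-parameter model, d = −½ ln(1 − 2P − Q) − ¼ ln(1 − 2Q).
1 − 2P − Q = 0.844, giving −½ ln(0.844) = 0.084801.
1 − 2Q = 0.94, giving −¼ ln(0.94) = 0.015469.
d = 0.084801 + 0.015469 = 0.100270.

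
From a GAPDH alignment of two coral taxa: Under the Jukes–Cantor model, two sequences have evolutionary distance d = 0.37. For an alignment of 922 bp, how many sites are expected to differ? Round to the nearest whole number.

Invert JC69: p = (3/4)(1 − e^(−4d/3)) = 0.75 × (1 − e^(-0.493333)) = 0.75 × (1 − 0.610588) = 0.292059.
Expected differing sites = pL ≈ 0.292059 × 922 = 269.278398 ≈ 269.

269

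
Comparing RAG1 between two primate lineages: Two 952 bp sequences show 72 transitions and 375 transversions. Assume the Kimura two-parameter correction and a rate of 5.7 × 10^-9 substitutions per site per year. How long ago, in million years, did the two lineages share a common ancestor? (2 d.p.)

68.55

P = 72/952 ≈ 0.07563 and Q = 375/952 ≈ 0.393908.
Under the Kimura two-parameter model, d = −½ ln(1 − 2P − Q) − ¼ ln(1 − 2Q).
1 − 2P − Q = 0.454832, giving −½ ln(0.454832) = 0.393914.
1 − 2Q = 0.212184, giving −¼ ln(0.212184) = 0.387575.
d = 0.393914 + 0.387575 = 0.781489.
Under a molecular clock d = 2μt, so t = d/(2μ) = 0.781489 / (2 × 5.7 × 10^-9) = 68.55 million years.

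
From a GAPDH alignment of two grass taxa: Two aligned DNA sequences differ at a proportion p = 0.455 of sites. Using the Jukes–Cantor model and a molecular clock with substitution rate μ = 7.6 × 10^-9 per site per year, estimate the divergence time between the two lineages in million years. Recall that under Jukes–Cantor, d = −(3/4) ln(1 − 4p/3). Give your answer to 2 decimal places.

46.04

d = −(3/4) ln(1 − 4p/3) = −0.75 ln(1 − 0.606667) = −0.75 ln(0.393333)
  = −0.75 × (-0.933099) = 0.699824 substitutions/site.
Under a molecular clock d = 2μt, so t = d/(2μ) = 0.699824 / (2 × 7.6 × 10^-9) = 46.04 million years.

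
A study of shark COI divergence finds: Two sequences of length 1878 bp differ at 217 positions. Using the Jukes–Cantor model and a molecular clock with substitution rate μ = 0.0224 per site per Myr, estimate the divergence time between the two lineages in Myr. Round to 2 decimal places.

p = 217/1878 ≈ 0.115548.
d = −(3/4) ln(1 − 4p/3) = −0.75 ln(1 − 0.154064) = −0.75 ln(0.845936)
  = −0.75 × (-0.167312) = 0.125484 substitutions/site.
Under a molecular clock d = 2μt, so t = d/(2μ) = 0.125484 / (2 × 0.0224) = 2.80 Myr.

2.80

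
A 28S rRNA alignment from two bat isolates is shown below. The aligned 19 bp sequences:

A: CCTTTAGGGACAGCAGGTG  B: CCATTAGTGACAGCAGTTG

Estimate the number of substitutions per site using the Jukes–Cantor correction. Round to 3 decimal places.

The sequences differ at 3 of 19 sites (3, 8, 17), so p = 3/19 ≈ 0.157895.
d = −(3/4) ln(1 − 4p/3) = −0.75 ln(1 − 0.210527) = −0.75 ln(0.789473)
  = −0.75 × (-0.236390) = 0.177293 substitutions/site.

0.177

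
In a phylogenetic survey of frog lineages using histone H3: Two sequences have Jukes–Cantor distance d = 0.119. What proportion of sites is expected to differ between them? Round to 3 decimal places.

p = (3/4)(1 − e^(−4d/3)) = 0.75 × (1 − e^(-0.158667)) = 0.75 × (1 − 0.853280) = 0.110040.

0.110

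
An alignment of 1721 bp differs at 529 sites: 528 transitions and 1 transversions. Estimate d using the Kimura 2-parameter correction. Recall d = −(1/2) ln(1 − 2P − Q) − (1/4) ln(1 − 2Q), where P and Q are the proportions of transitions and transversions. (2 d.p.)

0.48

P = 528/1721 ≈ 0.306798 and Q = 1/1721 ≈ 0.000581.
Under the Kimura two-parameter model, d = −½ ln(1 − 2P − Q) − ¼ ln(1 − 2Q).
1 − 2P − Q = 0.385823, giving −½ ln(0.385823) = 0.476188.
1 − 2Q = 0.998838, giving −¼ ln(0.998838) = 0.000291.
d = 0.476188 + 0.000291 = 0.476479.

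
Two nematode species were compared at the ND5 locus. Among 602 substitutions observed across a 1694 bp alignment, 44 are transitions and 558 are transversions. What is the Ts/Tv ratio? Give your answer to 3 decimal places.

0.079

R = 44/558 = 0.078853… ≈ 0.079 (to 3 d.p.).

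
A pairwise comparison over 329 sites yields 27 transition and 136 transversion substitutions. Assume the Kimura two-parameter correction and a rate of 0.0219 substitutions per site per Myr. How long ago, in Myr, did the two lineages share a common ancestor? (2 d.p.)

19.84

P = 27/329 ≈ 0.082067 and Q = 136/329 ≈ 0.413374.
Under the Kimura two-parameter model, d = −½ ln(1 − 2P − Q) − ¼ ln(1 − 2Q).
1 − 2P − Q = 0.422492, giving −½ ln(0.422492) = 0.430792.
1 − 2Q = 0.173252, giving −¼ ln(0.173252) = 0.438252.
d = 0.430792 + 0.438252 = 0.869044.
Under a molecular clock d = 2μt, so t = d/(2μ) = 0.869044 / (2 × 0.0219) = 19.84 Myr.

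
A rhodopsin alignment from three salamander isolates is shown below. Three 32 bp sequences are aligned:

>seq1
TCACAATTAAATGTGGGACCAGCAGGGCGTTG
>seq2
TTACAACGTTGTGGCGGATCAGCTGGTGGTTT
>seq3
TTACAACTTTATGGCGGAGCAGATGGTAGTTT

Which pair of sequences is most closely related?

seq1–seq2: 13/32 differ, p = 0.406, d = 0.585.
seq1–seq3: 12/32 differ, p = 0.375, d = 0.520.
seq2–seq3: 5/32 differ, p = 0.156, d = 0.175.
The smallest distance is between seq2 and seq3.

seq2 and seq3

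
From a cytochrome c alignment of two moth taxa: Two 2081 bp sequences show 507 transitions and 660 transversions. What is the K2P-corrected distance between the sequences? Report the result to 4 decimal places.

1.0674

P = 507/2081 ≈ 0.243633 and Q = 660/2081 ≈ 0.317155.
Under the Kimura two-parameter model, d = −½ ln(1 − 2P − Q) − ¼ ln(1 − 2Q).
1 − 2P − Q = 0.195579, giving −½ ln(0.195579) = 0.815895.
1 − 2Q = 0.36569, giving −¼ ln(0.36569) = 0.251492.
d = 0.815895 + 0.251492 = 1.067387.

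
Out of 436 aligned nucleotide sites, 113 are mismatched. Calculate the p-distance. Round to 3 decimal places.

p = 113/436 = 0.259174… ≈ 0.259 (to 3 d.p.).

0.259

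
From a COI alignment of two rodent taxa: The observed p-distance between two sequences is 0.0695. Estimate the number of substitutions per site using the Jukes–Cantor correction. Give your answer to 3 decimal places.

d = −(3/4) ln(1 − 4p/3) = −0.75 ln(1 − 0.092667) = −0.75 ln(0.907333)
  = −0.75 × (-0.097246) = 0.072935 substitutions/site.

0.073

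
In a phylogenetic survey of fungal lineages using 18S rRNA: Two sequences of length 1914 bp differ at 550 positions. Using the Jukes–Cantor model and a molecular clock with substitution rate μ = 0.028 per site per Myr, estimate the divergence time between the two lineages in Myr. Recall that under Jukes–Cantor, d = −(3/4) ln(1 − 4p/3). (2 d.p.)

p = 550/1914 ≈ 0.287356.
d = −(3/4) ln(1 − 4p/3) = −0.75 ln(1 − 0.383141) = −0.75 ln(0.616859)
  = −0.75 × (-0.483115) = 0.362336 substitutions/site.
Under a molecular clock d = 2μt, so t = d/(2μ) = 0.362336 / (2 × 0.028) = 6.47 Myr.

6.47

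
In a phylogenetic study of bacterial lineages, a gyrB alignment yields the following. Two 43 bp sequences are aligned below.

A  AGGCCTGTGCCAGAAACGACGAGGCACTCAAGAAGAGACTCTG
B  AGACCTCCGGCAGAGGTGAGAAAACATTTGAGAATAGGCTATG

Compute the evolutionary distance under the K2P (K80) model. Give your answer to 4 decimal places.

Of 43 sites, 12 differences are transitions and 5 are transversions, so P = 12/43 ≈ 0.27907 and Q = 5/43 ≈ 0.116279.
Under the Kimura two-parameter model, d = −½ ln(1 − 2P − Q) − ¼ ln(1 − 2Q).
1 − 2P − Q = 0.325581, giving −½ ln(0.325581) = 0.561072.
1 − 2Q = 0.767442, giving −¼ ln(0.767442) = 0.066173.
d = 0.561072 + 0.066173 = 0.627245.

0.6272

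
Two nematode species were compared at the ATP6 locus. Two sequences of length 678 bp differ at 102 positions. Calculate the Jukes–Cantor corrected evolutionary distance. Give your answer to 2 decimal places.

p = 102/678 ≈ 0.150442.
d = −(3/4) ln(1 − 4p/3) = −0.75 ln(1 − 0.200589) = −0.75 ln(0.799411)
  = −0.75 × (-0.223880) = 0.167910 substitutions/site.

0.17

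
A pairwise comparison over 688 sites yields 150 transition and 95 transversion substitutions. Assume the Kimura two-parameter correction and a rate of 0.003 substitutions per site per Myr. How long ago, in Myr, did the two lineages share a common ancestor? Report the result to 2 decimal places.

84.60

P = 150/688 ≈ 0.218023 and Q = 95/688 ≈ 0.138081.
Under the Kimura two-parameter model, d = −½ ln(1 − 2P − Q) − ¼ ln(1 − 2Q).
1 − 2P − Q = 0.425873, giving −½ ln(0.425873) = 0.426807.
1 − 2Q = 0.723838, giving −¼ ln(0.723838) = 0.080797.
d = 0.426807 + 0.080797 = 0.507604.
Under a molecular clock d = 2μt, so t = d/(2μ) = 0.507604 / (2 × 0.003) = 84.60 Myr.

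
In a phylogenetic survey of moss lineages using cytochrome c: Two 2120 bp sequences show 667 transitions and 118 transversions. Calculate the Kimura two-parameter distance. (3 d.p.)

0.607

P = 667/2120 ≈ 0.314623 and Q = 118/2120 ≈ 0.05566.
Under the Kimura two-parameter model, d = −½ ln(1 − 2P − Q) − ¼ ln(1 − 2Q).
1 − 2P − Q = 0.315094, giving −½ ln(0.315094) = 0.577442.
1 − 2Q = 0.88868, giving −¼ ln(0.88868) = 0.029505.
d = 0.577442 + 0.029505 = 0.606947.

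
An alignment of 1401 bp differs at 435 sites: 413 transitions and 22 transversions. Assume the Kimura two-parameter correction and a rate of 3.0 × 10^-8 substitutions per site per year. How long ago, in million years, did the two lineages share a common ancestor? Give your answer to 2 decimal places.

P = 413/1401 ≈ 0.294789 and Q = 22/1401 ≈ 0.015703.
Under the Kimura two-parameter model, d = −½ ln(1 − 2P − Q) − ¼ ln(1 − 2Q).
1 − 2P − Q = 0.394719, giving −½ ln(0.394719) = 0.464791.
1 − 2Q = 0.968594, giving −¼ ln(0.968594) = 0.007977.
d = 0.464791 + 0.007977 = 0.472768.
Under a molecular clock d = 2μt, so t = d/(2μ) = 0.472768 / (2 × 3.0 × 10^-8) = 7.88 million years.

7.88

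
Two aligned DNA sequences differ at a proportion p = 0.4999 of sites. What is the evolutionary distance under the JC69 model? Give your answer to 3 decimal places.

0.824

d = −(3/4) ln(1 − 4p/3) = −0.75 ln(1 − 0.666533) = −0.75 ln(0.333467)
  = −0.75 × (-1.098211) = 0.823658 substitutions/site.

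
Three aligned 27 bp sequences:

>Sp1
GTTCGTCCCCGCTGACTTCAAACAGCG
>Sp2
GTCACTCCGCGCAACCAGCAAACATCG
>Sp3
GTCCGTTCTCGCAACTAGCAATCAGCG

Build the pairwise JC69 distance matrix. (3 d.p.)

Sp1–Sp2: 10/27 sites differ → p ≈ 0.37037, d = −0.75 ln(1 − 0.493827) = 0.510658 ≈ 0.511.
Sp1–Sp3: 10/27 sites differ → p ≈ 0.37037, d = −0.75 ln(1 − 0.493827) = 0.510658 ≈ 0.511.
Sp2–Sp3: 7/27 sites differ → p ≈ 0.259259, d = −0.75 ln(1 − 0.345679) = 0.318118 ≈ 0.318.

d(Sp1,Sp2) = 0.511, d(Sp1,Sp3) = 0.511, d(Sp2,Sp3) = 0.318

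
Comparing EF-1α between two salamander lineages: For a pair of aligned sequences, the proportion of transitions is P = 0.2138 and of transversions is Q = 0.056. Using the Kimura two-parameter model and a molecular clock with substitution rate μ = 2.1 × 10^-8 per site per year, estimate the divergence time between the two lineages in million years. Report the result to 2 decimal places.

Under the Kimura two-parameter model, d = −½ ln(1 − 2P − Q) − ¼ ln(1 − 2Q).
1 − 2P − Q = 0.5164, giving −½ ln(0.5164) = 0.330437.
1 − 2Q = 0.888, giving −¼ ln(0.888) = 0.029696.
d = 0.330437 + 0.029696 = 0.360133.
Under a molecular clock d = 2μt, so t = d/(2μ) = 0.360133 / (2 × 2.1 × 10^-8) = 8.57 million years.

8.57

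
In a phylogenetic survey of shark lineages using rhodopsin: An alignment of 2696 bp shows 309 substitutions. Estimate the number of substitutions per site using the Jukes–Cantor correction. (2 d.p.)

p = 309/2696 ≈ 0.114614.
d = −(3/4) ln(1 − 4p/3) = −0.75 ln(1 − 0.152819) = −0.75 ln(0.847181)
  = −0.75 × (-0.165841) = 0.124381 substitutions/site.

0.12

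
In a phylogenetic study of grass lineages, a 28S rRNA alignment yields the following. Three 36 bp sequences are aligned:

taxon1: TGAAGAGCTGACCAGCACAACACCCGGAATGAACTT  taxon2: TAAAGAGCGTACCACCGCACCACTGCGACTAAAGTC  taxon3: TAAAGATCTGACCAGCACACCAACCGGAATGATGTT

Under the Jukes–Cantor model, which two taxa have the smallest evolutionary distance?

taxon1–taxon2: 13/36 differ, p = 0.361, d = 0.493.
taxon1–taxon3: 6/36 differ, p = 0.167, d = 0.188.
taxon2–taxon3: 13/36 differ, p = 0.361, d = 0.493.
The smallest distance is between taxon1 and taxon3.

taxon1 and taxon3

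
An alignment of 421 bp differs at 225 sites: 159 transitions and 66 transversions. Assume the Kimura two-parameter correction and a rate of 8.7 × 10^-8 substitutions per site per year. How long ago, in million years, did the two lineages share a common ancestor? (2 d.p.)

7.53

P = 159/421 ≈ 0.377672 and Q = 66/421 ≈ 0.15677.
Under the Kimura two-parameter model, d = −½ ln(1 − 2P − Q) − ¼ ln(1 − 2Q).
1 − 2P − Q = 0.087886, giving −½ ln(0.087886) = 1.215857.
1 − 2Q = 0.68646, giving −¼ ln(0.68646) = 0.094052.
d = 1.215857 + 0.094052 = 1.309909.
Under a molecular clock d = 2μt, so t = d/(2μ) = 1.309909 / (2 × 8.7 × 10^-8) = 7.53 million years.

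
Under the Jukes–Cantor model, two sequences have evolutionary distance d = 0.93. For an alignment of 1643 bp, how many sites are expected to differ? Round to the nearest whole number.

Invert JC69: p = (3/4)(1 − e^(−4d/3)) = 0.75 × (1 − e^(-1.24)) = 0.75 × (1 − 0.289384) = 0.532962.
Expected differing sites = pL ≈ 0.532962 × 1643 = 875.656566 ≈ 876.

876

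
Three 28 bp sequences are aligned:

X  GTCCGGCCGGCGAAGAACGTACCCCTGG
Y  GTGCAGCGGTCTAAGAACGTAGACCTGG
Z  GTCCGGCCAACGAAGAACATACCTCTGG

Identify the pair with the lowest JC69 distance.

X and Z

X–Y: 7/28 differ, p = 0.250, d = 0.304.
X–Z: 4/28 differ, p = 0.143, d = 0.158.
Y–Z: 10/28 differ, p = 0.357, d = 0.485.
The smallest distance is between X and Z.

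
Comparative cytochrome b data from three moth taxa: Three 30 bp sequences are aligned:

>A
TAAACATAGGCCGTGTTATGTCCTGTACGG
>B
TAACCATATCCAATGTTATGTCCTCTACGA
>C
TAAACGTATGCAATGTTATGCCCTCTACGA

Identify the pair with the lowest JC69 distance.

A–B: 7/30 differ, p = 0.233, d = 0.280.
A–C: 7/30 differ, p = 0.233, d = 0.280.
B–C: 4/30 differ, p = 0.133, d = 0.147.
The smallest distance is between B and C.

B and C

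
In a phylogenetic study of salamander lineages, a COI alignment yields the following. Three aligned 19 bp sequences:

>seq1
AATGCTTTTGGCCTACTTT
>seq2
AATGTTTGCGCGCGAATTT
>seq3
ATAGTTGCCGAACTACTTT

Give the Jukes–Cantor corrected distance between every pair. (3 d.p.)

d(seq1,seq2) = 0.507, d(seq1,seq3) = 0.618, d(seq2,seq3) = 0.618

seq1–seq2: 7/19 sites differ → p ≈ 0.368421, d = −0.75 ln(1 − 0.491228) = 0.506816 ≈ 0.507.
seq1–seq3: 8/19 sites differ → p ≈ 0.421053, d = −0.75 ln(1 − 0.561404) = 0.618132 ≈ 0.618.
seq2–seq3: 8/19 sites differ → p ≈ 0.421053, d = −0.75 ln(1 − 0.561404) = 0.618132 ≈ 0.618.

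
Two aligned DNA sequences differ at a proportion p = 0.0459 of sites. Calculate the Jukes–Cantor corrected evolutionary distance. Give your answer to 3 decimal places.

d = −(3/4) ln(1 − 4p/3) = −0.75 ln(1 − 0.0612) = −0.75 ln(0.9388)
  = −0.75 × (-0.063153) = 0.047365 substitutions/site.

0.047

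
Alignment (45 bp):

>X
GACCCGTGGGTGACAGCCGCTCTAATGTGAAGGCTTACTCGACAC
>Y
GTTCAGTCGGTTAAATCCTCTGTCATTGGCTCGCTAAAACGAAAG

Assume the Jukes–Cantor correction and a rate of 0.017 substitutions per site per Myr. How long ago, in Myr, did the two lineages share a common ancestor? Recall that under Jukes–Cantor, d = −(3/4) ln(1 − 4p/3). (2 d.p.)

The sequences differ at 20 of 45 sites, so p = 20/45 ≈ 0.444444.
d = −(3/4) ln(1 − 4p/3) = −0.75 ln(1 − 0.592592) = −0.75 ln(0.407408)
  = −0.75 × (-0.897940) = 0.673455 substitutions/site.
Under a molecular clock d = 2μt, so t = d/(2μ) = 0.673455 / (2 × 0.017) = 19.81 Myr.

19.81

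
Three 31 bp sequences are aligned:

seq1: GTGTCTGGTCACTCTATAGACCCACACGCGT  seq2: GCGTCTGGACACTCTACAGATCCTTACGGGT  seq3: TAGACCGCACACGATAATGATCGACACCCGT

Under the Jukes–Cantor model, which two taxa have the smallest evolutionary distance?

seq1 and seq2

seq1–seq2: 7/31 differ, p = 0.226, d = 0.269.
seq1–seq3: 13/31 differ, p = 0.419, d = 0.614.
seq2–seq3: 14/31 differ, p = 0.452, d = 0.691.
The smallest distance is between seq1 and seq2.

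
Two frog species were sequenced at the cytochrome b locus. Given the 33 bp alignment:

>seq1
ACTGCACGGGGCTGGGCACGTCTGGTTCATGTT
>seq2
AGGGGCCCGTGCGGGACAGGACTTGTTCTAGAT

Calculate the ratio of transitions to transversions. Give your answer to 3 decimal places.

0.077

Transitions are A↔G and C↔T; transversions are all other mismatches.
Transitions: 1. Transversions: 13.
R = 1/13 = 0.076923… ≈ 0.077 (to 3 d.p.).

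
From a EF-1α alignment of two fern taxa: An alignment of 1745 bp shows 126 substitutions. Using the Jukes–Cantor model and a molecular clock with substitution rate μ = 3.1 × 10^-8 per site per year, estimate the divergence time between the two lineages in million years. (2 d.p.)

p = 126/1745 ≈ 0.072206.
d = −(3/4) ln(1 − 4p/3) = −0.75 ln(1 − 0.096275) = −0.75 ln(0.903725)
  = −0.75 × (-0.101230) = 0.075923 substitutions/site.
Under a molecular clock d = 2μt, so t = d/(2μ) = 0.075923 / (2 × 3.1 × 10^-8) = 1.22 million years.

1.22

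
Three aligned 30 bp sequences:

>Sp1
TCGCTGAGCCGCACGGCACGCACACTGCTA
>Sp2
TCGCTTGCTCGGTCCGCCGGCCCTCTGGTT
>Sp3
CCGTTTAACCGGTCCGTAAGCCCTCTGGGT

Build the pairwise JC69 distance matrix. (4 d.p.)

d(Sp1,Sp2) = 0.6467, d(Sp1,Sp3) = 0.7301, d(Sp2,Sp3) = 0.3831

Sp1–Sp2: 13/30 sites differ → p ≈ 0.433333, d = −0.75 ln(1 − 0.577777) = 0.646666 ≈ 0.6467.
Sp1–Sp3: 14/30 sites differ → p ≈ 0.466667, d = −0.75 ln(1 − 0.622223) = 0.730088 ≈ 0.7301.
Sp2–Sp3: 9/30 sites differ → p = 0.3, d = −0.75 ln(1 − 0.4) = 0.383119 ≈ 0.3831.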